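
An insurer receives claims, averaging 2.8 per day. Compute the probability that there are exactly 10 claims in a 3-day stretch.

Over the interval, μ = 2.8 × 3 = 8.4 (a 3-day stretch = 3 days).
P(N = 10) = e^(−μ) μ^10/10! = e^(−8.4) · 8.4^10/3628800 ≈ 0.1084.

0.1084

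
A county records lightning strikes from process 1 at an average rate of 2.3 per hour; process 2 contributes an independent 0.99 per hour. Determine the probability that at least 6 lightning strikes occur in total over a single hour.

0.1159

Independent Poisson processes superpose: combined rate λ = 2.3 + 0.99 = 3.29 per hour.
So μ = 3.29.
P(N ≥ 6) = 1 − P(N ≤ 5) ≈ 0.1159.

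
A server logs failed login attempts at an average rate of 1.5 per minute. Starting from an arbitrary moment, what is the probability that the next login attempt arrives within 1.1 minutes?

Inter-arrival times are exponential with rate λ = 1.5 per minute.
P(T ≤ 1.1) = 1 − e^(−λt) = 1 − e^(−1.5 × 1.1) = 1 − e^(−1.65) ≈ 0.8080.

0.8080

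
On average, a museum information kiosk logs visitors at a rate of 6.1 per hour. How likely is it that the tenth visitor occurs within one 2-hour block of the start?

0.7746

Over the interval, μ = 6.1 × 2 = 12.2 (a 2-hour block = 2 hours).
The tenth arrival falls in the interval iff at least 10 events occur there: P(S_10 ≤ t) = P(N ≥ 10) = 1 − P(N ≤ 9) ≈ 0.7746.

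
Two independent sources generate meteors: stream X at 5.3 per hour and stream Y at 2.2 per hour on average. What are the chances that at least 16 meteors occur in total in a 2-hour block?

0.4319

Independent Poisson processes superpose: combined rate λ = 5.3 + 2.2 = 7.5 per hour.
Over the interval, μ = 7.5 × 2 = 15 (a 2-hour block = 2 hours).
P(N ≥ 16) = 1 − P(N ≤ 15) ≈ 0.4319.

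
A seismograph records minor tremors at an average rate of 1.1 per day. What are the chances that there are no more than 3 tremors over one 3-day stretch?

Over the interval, μ = 1.1 × 3 = 3.3 (a 3-day stretch = 3 days).
P(N ≤ 3) = Σ_{j=0}^{3} e^(−μ) μ^j/j! ≈ 0.5803.

0.5803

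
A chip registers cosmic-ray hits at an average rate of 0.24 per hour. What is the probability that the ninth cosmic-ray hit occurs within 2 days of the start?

0.8109

Over the interval, μ = 0.24 × 48 = 11.52 (2 days = 48 hours).
The ninth arrival falls in the interval iff at least 9 events occur there: P(S_9 ≤ t) = P(N ≥ 9) = 1 − P(N ≤ 8) ≈ 0.8109.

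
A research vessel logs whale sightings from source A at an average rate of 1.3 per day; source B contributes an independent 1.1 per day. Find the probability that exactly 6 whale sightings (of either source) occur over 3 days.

0.1445

Independent Poisson processes superpose: combined rate λ = 1.3 + 1.1 = 2.4 per day.
Over the interval, μ = 2.4 × 3 = 7.2 (3 days).
P(N = 6) = e^(−7.2) · 7.2^6/6! ≈ 0.1445.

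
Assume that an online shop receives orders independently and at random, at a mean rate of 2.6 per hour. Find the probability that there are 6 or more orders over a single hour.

With mean μ = 2.6 per hour,
P(N ≥ 6) = 1 − P(N ≤ 5) = 1 − Σ_{j=0}^{5} e^(−μ) μ^j/j! ≈ 0.0490.

0.0490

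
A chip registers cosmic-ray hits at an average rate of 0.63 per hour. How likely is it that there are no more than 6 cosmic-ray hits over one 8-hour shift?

Over the interval, μ = 0.63 × 8 = 5.04 (an 8-hour shift = 8 hours).
P(N ≤ 6) = Σ_{j=0}^{6} e^(−μ) μ^j/j! ≈ 0.7563.

0.7563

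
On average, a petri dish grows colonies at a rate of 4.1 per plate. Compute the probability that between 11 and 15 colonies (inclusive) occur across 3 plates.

Over the interval, μ = 4.1 × 3 = 12.3 (3 plates).
P(11 ≤ N ≤ 15) = Σ_{j=11}^{15} e^(−12.3) · 12.3^j/j! ≈ 0.5053.

0.5053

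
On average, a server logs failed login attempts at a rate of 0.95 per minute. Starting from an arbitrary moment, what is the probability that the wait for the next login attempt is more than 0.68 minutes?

0.5241

The wait for the next event is exponential with rate λ = 0.95 per minute.
P(T > 0.68) = e^(−λt) = e^(−0.95 × 0.68) = e^(−0.646) ≈ 0.5241.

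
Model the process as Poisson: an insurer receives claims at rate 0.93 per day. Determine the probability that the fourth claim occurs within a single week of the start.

0.8888

Over the interval, μ = 0.93 × 7 = 6.51 (a week = 7 days).
The fourth arrival falls in the interval iff at least 4 events occur there: P(S_4 ≤ t) = P(N ≥ 4) = 1 − P(N ≤ 3) ≈ 0.8888.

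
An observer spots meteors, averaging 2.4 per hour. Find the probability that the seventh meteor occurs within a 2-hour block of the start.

0.2092

Over the interval, μ = 2.4 × 2 = 4.8 (a 2-hour block = 2 hours).
The seventh arrival falls in the interval iff at least 7 events occur there: P(S_7 ≤ t) = P(N ≥ 7) = 1 − P(N ≤ 6) ≈ 0.2092.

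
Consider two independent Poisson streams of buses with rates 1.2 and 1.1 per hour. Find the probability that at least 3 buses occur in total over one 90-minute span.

0.6698

Independent Poisson processes superpose: combined rate λ = 1.2 + 1.1 = 2.3 per hour.
Over the interval, μ = 2.3 × 1.5 = 3.45 (a 90-minute span = 1.5 hours).
P(N ≥ 3) = 1 − P(N ≤ 2) ≈ 0.6698.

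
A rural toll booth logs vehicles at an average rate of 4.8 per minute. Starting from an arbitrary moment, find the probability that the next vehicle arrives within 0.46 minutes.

Inter-arrival times are exponential with rate λ = 4.8 per minute.
P(T ≤ 0.46) = 1 − e^(−λt) = 1 − e^(−4.8 × 0.46) = 1 − e^(−2.208) ≈ 0.8901.

0.8901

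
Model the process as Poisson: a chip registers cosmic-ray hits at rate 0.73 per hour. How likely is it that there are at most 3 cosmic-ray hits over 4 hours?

Over the interval, μ = 0.73 × 4 = 2.92 (4 hours).
P(N ≤ 3) = Σ_{j=0}^{3} e^(−μ) μ^j/j! ≈ 0.6651.

0.6651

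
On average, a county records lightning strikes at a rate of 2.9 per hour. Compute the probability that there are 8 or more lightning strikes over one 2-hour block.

Over the interval, μ = 2.9 × 2 = 5.8 (a 2-hour block = 2 hours).
P(N ≥ 8) = 1 − P(N ≤ 7) = 1 − Σ_{j=0}^{7} e^(−μ) μ^j/j! ≈ 0.2290.

0.2290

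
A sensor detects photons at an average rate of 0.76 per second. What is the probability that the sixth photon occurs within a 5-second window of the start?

0.1844

Over the interval, μ = 0.76 × 5 = 3.8 (a 5-second window = 5 seconds).
The sixth arrival falls in the interval iff at least 6 events occur there: P(S_6 ≤ t) = P(N ≥ 6) = 1 − P(N ≤ 5) ≈ 0.1844.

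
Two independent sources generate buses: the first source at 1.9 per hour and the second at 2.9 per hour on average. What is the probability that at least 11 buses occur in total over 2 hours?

Independent Poisson processes superpose: combined rate λ = 1.9 + 2.9 = 4.8 per hour.
Over the interval, μ = 4.8 × 2 = 9.6 (2 hours).
P(N ≥ 11) = 1 − P(N ≤ 10) ≈ 0.3671.

0.3671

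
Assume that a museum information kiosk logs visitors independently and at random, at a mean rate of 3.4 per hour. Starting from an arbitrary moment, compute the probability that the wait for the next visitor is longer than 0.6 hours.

The wait for the next event is exponential with rate λ = 3.4 per hour.
P(T > 0.6) = e^(−λt) = e^(−3.4 × 0.6) = e^(−2.04) ≈ 0.1300.

0.1300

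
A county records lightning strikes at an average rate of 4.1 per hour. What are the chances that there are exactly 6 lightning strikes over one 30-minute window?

Over the interval, μ = 4.1 × 0.5 = 2.05 (a 30-minute window = 0.5 hours).
P(N = 6) = e^(−μ) μ^6/6! = e^(−2.05) · 2.05^6/720 ≈ 0.0133.

0.0133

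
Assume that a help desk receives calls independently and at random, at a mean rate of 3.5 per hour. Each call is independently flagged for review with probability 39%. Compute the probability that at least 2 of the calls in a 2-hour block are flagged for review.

Thinning: the calls that are flagged for review themselves form a Poisson process with rate 0.39 × 3.5 = 1.365 per hour.
Over the interval, μ = 1.365 × 2 = 2.73 (a 2-hour block = 2 hours).
P(N ≥ 2) = 1 − P(N ≤ 1) ≈ 0.7567.

0.7567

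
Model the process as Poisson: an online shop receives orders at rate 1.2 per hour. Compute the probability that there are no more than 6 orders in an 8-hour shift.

Over the interval, μ = 1.2 × 8 = 9.6 (an 8-hour shift = 8 hours).
P(N ≤ 6) = Σ_{j=0}^{6} e^(−μ) μ^j/j! ≈ 0.1574.

0.1574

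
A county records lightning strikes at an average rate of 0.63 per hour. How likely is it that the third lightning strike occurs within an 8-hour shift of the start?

Over the interval, μ = 0.63 × 8 = 5.04 (an 8-hour shift = 8 hours).
The third arrival falls in the interval iff at least 3 events occur there: P(S_3 ≤ t) = P(N ≥ 3) = 1 − P(N ≤ 2) ≈ 0.8787.

0.8787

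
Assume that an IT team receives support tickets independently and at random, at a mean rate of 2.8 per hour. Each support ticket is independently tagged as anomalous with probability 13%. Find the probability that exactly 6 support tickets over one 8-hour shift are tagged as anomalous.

0.0460

Thinning: the support tickets that are tagged as anomalous themselves form a Poisson process with rate 0.13 × 2.8 = 0.364 per hour.
Over the interval, μ = 0.364 × 8 = 2.912 (an 8-hour shift = 8 hours).
P(N = 6) = e^(−2.912) · 2.912^6/6! ≈ 0.0460.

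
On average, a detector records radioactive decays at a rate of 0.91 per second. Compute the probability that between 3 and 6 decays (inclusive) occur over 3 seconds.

0.4920

Over the interval, μ = 0.91 × 3 = 2.73 (3 seconds).
P(3 ≤ N ≤ 6) = Σ_{j=3}^{6} e^(−2.73) · 2.73^j/j! ≈ 0.4920.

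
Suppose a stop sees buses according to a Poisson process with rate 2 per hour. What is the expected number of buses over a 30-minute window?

E[N] = λt = 2 × 0.5 = 1 (a 30-minute window = 0.5 hours).

1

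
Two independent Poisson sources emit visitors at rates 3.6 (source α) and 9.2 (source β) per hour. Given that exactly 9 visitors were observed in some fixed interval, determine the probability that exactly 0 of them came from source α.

0.0512

Given the total, each event is independently from source α with probability p = λ_α/(λ_α+λ_β) = 3.6/12.8 ≈ 0.2813.
So K ~ Binomial(9, 3.6/12.8): P(K = 0) = C(9,0) · (3.6/12.8)^0 · (9.2/12.8)^9 ≈ 0.0512.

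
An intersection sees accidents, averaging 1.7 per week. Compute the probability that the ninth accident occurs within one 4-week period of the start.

0.2452

Over the interval, μ = 1.7 × 4 = 6.8 (a 4-week period = 4 weeks).
The ninth arrival falls in the interval iff at least 9 events occur there: P(S_9 ≤ t) = P(N ≥ 9) = 1 − P(N ≤ 8) ≈ 0.2452.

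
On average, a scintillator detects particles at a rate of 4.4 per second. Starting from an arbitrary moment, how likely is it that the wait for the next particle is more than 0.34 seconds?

0.2240

The wait for the next event is exponential with rate λ = 4.4 per second.
P(T > 0.34) = e^(−λt) = e^(−4.4 × 0.34) = e^(−1.496) ≈ 0.2240.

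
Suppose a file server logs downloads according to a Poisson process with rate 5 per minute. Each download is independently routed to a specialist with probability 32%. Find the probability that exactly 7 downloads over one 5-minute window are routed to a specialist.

0.1396

Thinning: the downloads that are routed to a specialist themselves form a Poisson process with rate 0.32 × 5 = 1.6 per minute.
Over the interval, μ = 1.6 × 5 = 8 (a 5-minute window = 5 minutes).
P(N = 7) = e^(−8) · 8^7/7! ≈ 0.1396.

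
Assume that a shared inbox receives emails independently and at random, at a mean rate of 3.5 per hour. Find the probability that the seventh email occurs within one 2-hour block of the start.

0.5503

Over the interval, μ = 3.5 × 2 = 7 (a 2-hour block = 2 hours).
The seventh arrival falls in the interval iff at least 7 events occur there: P(S_7 ≤ t) = P(N ≥ 7) = 1 − P(N ≤ 6) ≈ 0.5503.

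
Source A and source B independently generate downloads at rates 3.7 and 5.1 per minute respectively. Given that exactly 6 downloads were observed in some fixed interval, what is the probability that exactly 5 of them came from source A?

0.0457

Given the total, each event is independently from source A with probability p = λ_A/(λ_A+λ_B) = 3.7/8.8 ≈ 0.4205.
So K ~ Binomial(6, 3.7/8.8): P(K = 5) = C(6,5) · (3.7/8.8)^5 · (5.1/8.8)^1 ≈ 0.0457.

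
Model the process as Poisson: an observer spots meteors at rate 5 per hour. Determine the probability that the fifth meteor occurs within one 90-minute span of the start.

Over the interval, μ = 5 × 1.5 = 7.5 (a 90-minute span = 1.5 hours).
The fifth arrival falls in the interval iff at least 5 events occur there: P(S_5 ≤ t) = P(N ≥ 5) = 1 − P(N ≤ 4) ≈ 0.8679.

0.8679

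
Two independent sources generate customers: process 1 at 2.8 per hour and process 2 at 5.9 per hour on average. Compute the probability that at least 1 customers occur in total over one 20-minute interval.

0.9450

Independent Poisson processes superpose: combined rate λ = 2.8 + 5.9 = 8.7 per hour.
Over the interval, μ = 8.7 × 1/3 = 2.9 (a 20-minute interval = 1/3 hours).
P(N ≥ 1) = 1 − P(N ≤ 0) ≈ 0.9450.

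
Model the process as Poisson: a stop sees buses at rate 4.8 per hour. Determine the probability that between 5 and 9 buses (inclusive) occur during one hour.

With mean μ = 4.8 per hour,
P(5 ≤ N ≤ 9) = Σ_{j=5}^{9} e^(−4.8) · 4.8^j/j! ≈ 0.4986.

0.4986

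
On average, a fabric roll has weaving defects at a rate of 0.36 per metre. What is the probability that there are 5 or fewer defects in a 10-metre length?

0.8441

Over the interval, μ = 0.36 × 10 = 3.6 (a 10-metre length = 10 metres).
P(N ≤ 5) = Σ_{j=0}^{5} e^(−μ) μ^j/j! ≈ 0.8441.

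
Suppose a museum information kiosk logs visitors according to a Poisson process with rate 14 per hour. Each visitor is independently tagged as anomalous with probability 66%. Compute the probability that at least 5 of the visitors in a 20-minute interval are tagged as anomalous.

0.1984

Thinning: the visitors that are tagged as anomalous themselves form a Poisson process with rate 0.66 × 14 = 9.24 per hour.
Over the interval, μ = 9.24 × 1/3 = 3.08 (a 20-minute interval = 1/3 hours).
P(N ≥ 5) = 1 − P(N ≤ 4) ≈ 0.1984.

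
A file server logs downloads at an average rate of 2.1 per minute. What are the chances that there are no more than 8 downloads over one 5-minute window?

Over the interval, μ = 2.1 × 5 = 10.5 (a 5-minute window = 5 minutes).
P(N ≤ 8) = Σ_{j=0}^{8} e^(−μ) μ^j/j! ≈ 0.2794.

0.2794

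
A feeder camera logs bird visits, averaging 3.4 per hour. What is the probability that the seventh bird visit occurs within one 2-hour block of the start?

Over the interval, μ = 3.4 × 2 = 6.8 (a 2-hour block = 2 hours).
The seventh arrival falls in the interval iff at least 7 events occur there: P(S_7 ≤ t) = P(N ≥ 7) = 1 − P(N ≤ 6) ≈ 0.5201.

0.5201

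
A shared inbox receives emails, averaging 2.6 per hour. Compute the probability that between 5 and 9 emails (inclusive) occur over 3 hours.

Over the interval, μ = 2.6 × 3 = 7.8 (3 hours).
P(5 ≤ N ≤ 9) = Σ_{j=5}^{9} e^(−7.8) · 7.8^j/j! ≈ 0.6294.

0.6294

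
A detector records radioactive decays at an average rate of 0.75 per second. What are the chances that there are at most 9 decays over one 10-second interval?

0.7764

Over the interval, μ = 0.75 × 10 = 7.5 (a 10-second interval = 10 seconds).
P(N ≤ 9) = Σ_{j=0}^{9} e^(−μ) μ^j/j! ≈ 0.7764.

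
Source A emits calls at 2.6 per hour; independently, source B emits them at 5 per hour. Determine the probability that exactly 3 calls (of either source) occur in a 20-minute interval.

Independent Poisson processes superpose: combined rate λ = 2.6 + 5 = 7.6 per hour.
Over the interval, μ = 7.6 × 1/3 ≈ 2.53333 (a 20-minute interval = 1/3 hours).
P(N = 3) = e^(−2.53333) · 2.53333^3/3! ≈ 0.2151.

0.2151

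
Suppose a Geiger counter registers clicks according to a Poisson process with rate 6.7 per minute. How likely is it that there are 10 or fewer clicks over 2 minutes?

0.2189

Over the interval, μ = 6.7 × 2 = 13.4 (2 minutes).
P(N ≤ 10) = Σ_{j=0}^{10} e^(−μ) μ^j/j! ≈ 0.2189.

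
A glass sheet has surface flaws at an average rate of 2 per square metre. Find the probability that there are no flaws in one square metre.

0.1353

With mean μ = 2 per square metre,
P(N = 0) = e^(−μ) μ^0/0! = e^(−2) · 2^0/1 ≈ 0.1353.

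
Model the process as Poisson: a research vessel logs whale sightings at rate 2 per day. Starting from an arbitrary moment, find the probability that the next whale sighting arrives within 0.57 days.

Inter-arrival times are exponential with rate λ = 2 per day.
P(T ≤ 0.57) = 1 − e^(−λt) = 1 − e^(−2 × 0.57) = 1 − e^(−1.14) ≈ 0.6802.

0.6802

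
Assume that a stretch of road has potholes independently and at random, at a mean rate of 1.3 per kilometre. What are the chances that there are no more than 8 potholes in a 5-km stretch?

0.7916

Over the interval, μ = 1.3 × 5 = 6.5 (a 5-km stretch = 5 kilometres).
P(N ≤ 8) = Σ_{j=0}^{8} e^(−μ) μ^j/j! ≈ 0.7916.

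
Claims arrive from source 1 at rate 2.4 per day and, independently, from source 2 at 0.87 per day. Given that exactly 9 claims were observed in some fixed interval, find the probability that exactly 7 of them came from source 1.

0.2923

Given the total, each event is independently from source 1 with probability p = λ_1/(λ_1+λ_2) = 2.4/3.27 ≈ 0.7339.
So K ~ Binomial(9, 2.4/3.27): P(K = 7) = C(9,7) · (2.4/3.27)^7 · (0.87/3.27)^2 ≈ 0.2923.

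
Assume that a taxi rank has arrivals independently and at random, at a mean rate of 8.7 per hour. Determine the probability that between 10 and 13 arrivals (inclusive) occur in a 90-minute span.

Over the interval, μ = 8.7 × 1.5 = 13.05 (a 90-minute span = 1.5 hours).
P(10 ≤ N ≤ 13) = Σ_{j=10}^{13} e^(−13.05) · 13.05^j/j! ≈ 0.4050.

0.4050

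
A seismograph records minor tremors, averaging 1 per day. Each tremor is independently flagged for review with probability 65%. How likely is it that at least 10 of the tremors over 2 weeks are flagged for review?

Thinning: the tremors that are flagged for review themselves form a Poisson process with rate 0.65 × 1 = 0.65 per day.
Over the interval, μ = 0.65 × 14 = 9.1 (2 weeks = 14 days).
P(N ≥ 10) = 1 − P(N ≤ 9) ≈ 0.4258.

0.4258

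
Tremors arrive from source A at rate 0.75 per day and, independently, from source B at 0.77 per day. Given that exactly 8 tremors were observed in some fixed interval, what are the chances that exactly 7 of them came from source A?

0.0289

Given the total, each event is independently from source A with probability p = λ_A/(λ_A+λ_B) = 0.75/1.52 ≈ 0.4934.
So K ~ Binomial(8, 0.75/1.52): P(K = 7) = C(8,7) · (0.75/1.52)^7 · (0.77/1.52)^1 ≈ 0.0289.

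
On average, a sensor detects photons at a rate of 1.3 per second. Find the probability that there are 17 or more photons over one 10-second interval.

0.1645

Over the interval, μ = 1.3 × 10 = 13 (a 10-second interval = 10 seconds).
P(N ≥ 17) = 1 − P(N ≤ 16) = 1 − Σ_{j=0}^{16} e^(−μ) μ^j/j! ≈ 0.1645.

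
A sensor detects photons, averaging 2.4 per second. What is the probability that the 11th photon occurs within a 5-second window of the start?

Over the interval, μ = 2.4 × 5 = 12 (a 5-second window = 5 seconds).
The 11th arrival falls in the interval iff at least 11 events occur there: P(S_11 ≤ t) = P(N ≥ 11) = 1 − P(N ≤ 10) ≈ 0.6528.

0.6528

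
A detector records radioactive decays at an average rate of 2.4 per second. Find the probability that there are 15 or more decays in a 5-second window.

0.2280

Over the interval, μ = 2.4 × 5 = 12 (a 5-second window = 5 seconds).
P(N ≥ 15) = 1 − P(N ≤ 14) = 1 − Σ_{j=0}^{14} e^(−μ) μ^j/j! ≈ 0.2280.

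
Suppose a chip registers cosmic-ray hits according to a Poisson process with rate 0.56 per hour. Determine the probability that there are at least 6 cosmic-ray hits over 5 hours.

0.0651

Over the interval, μ = 0.56 × 5 = 2.8 (5 hours).
P(N ≥ 6) = 1 − P(N ≤ 5) = 1 − Σ_{j=0}^{5} e^(−μ) μ^j/j! ≈ 0.0651.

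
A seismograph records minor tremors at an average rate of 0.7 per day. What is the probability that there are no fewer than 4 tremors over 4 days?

0.3081

Over the interval, μ = 0.7 × 4 = 2.8 (4 days).
P(N ≥ 4) = 1 − P(N ≤ 3) = 1 − Σ_{j=0}^{3} e^(−μ) μ^j/j! ≈ 0.3081.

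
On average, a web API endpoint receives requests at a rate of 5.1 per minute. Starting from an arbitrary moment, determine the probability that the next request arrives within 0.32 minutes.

0.8045

Inter-arrival times are exponential with rate λ = 5.1 per minute.
P(T ≤ 0.32) = 1 − e^(−λt) = 1 − e^(−5.1 × 0.32) = 1 − e^(−1.632) ≈ 0.8045.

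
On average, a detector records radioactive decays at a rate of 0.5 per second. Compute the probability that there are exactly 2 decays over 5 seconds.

0.2565

Over the interval, μ = 0.5 × 5 = 2.5 (5 seconds).
P(N = 2) = e^(−μ) μ^2/2! = e^(−2.5) · 2.5^2/2 ≈ 0.2565.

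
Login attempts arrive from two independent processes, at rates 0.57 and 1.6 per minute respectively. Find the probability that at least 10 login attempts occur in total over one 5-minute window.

0.6430

Independent Poisson processes superpose: combined rate λ = 0.57 + 1.6 = 2.17 per minute.
Over the interval, μ = 2.17 × 5 = 10.85 (a 5-minute window = 5 minutes).
P(N ≥ 10) = 1 − P(N ≤ 9) ≈ 0.6430.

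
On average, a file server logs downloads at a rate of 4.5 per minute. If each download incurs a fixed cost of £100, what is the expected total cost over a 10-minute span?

E[N] = 4.5 × 10 = 45 (a 10-minute span = 10 minutes); E[cost] = 45 × £100 = £4500.

£4500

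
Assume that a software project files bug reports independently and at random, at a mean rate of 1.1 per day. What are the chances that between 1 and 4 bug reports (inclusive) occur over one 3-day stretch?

Over the interval, μ = 1.1 × 3 = 3.3 (a 3-day stretch = 3 days).
P(1 ≤ N ≤ 4) = Σ_{j=1}^{4} e^(−3.3) · 3.3^j/j! ≈ 0.7257.

0.7257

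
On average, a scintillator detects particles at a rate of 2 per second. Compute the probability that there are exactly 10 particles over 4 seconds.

0.0993

Over the interval, μ = 2 × 4 = 8 (4 seconds).
P(N = 10) = e^(−μ) μ^10/10! = e^(−8) · 8^10/3628800 ≈ 0.0993.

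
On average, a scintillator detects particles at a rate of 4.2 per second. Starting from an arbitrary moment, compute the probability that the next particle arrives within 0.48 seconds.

0.8668

Inter-arrival times are exponential with rate λ = 4.2 per second.
P(T ≤ 0.48) = 1 − e^(−λt) = 1 − e^(−4.2 × 0.48) = 1 − e^(−2.016) ≈ 0.8668.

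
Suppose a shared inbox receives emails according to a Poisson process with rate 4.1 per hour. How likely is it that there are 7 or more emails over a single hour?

With mean μ = 4.1 per hour,
P(N ≥ 7) = 1 − P(N ≤ 6) = 1 − Σ_{j=0}^{6} e^(−μ) μ^j/j! ≈ 0.1214.

0.1214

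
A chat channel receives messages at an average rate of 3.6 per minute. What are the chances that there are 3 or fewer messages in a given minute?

With mean μ = 3.6 per minute,
P(N ≤ 3) = Σ_{j=0}^{3} e^(−μ) μ^j/j! ≈ 0.5152.

0.5152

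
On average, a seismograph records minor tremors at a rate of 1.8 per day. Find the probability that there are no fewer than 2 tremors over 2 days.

0.8743

Over the interval, μ = 1.8 × 2 = 3.6 (2 days).
P(N ≥ 2) = 1 − P(N ≤ 1) = 1 − Σ_{j=0}^{1} e^(−μ) μ^j/j! ≈ 0.8743.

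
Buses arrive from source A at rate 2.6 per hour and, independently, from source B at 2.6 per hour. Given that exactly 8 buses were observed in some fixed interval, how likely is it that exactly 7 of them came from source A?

0.0312

Given the total, each event is independently from source A with probability p = λ_A/(λ_A+λ_B) = 2.6/5.2 = 0.5000.
So K ~ Binomial(8, 2.6/5.2): P(K = 7) = C(8,7) · (2.6/5.2)^7 · (2.6/5.2)^1 ≈ 0.0312.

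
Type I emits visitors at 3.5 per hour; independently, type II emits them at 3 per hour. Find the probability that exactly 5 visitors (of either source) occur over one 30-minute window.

0.1172

Independent Poisson processes superpose: combined rate λ = 3.5 + 3 = 6.5 per hour.
Over the interval, μ = 6.5 × 0.5 = 3.25 (a 30-minute window = 0.5 hours).
P(N = 5) = e^(−3.25) · 3.25^5/5! ≈ 0.1172.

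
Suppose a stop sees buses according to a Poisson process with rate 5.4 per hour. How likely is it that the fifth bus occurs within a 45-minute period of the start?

Over the interval, μ = 5.4 × 0.75 = 4.05 (a 45-minute period = 0.75 hours).
The fifth arrival falls in the interval iff at least 5 events occur there: P(S_5 ≤ t) = P(N ≥ 5) = 1 − P(N ≤ 4) ≈ 0.3809.

0.3809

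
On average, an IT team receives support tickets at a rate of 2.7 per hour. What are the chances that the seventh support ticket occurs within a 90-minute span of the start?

Over the interval, μ = 2.7 × 1.5 = 4.05 (a 90-minute span = 1.5 hours).
The seventh arrival falls in the interval iff at least 7 events occur there: P(S_7 ≤ t) = P(N ≥ 7) = 1 − P(N ≤ 6) ≈ 0.1159.

0.1159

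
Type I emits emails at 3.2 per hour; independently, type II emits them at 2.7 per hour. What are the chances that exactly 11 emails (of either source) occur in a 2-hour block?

Independent Poisson processes superpose: combined rate λ = 3.2 + 2.7 = 5.9 per hour.
Over the interval, μ = 5.9 × 2 = 11.8 (a 2-hour block = 2 hours).
P(N = 11) = e^(−11.8) · 11.8^11/11! ≈ 0.1161.

0.1161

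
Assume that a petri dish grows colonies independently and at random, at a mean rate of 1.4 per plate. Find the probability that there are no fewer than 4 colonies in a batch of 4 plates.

Over the interval, μ = 1.4 × 4 = 5.6 (a batch of 4 plates = 4 plates).
P(N ≥ 4) = 1 − P(N ≤ 3) = 1 − Σ_{j=0}^{3} e^(−μ) μ^j/j! ≈ 0.8094.

0.8094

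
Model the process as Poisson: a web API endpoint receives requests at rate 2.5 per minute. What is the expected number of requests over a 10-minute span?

25

E[N] = λt = 2.5 × 10 = 25 (a 10-minute span = 10 minutes).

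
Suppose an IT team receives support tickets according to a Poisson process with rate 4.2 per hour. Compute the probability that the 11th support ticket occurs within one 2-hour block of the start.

0.2257

Over the interval, μ = 4.2 × 2 = 8.4 (a 2-hour block = 2 hours).
The 11th arrival falls in the interval iff at least 11 events occur there: P(S_11 ≤ t) = P(N ≥ 11) = 1 − P(N ≤ 10) ≈ 0.2257.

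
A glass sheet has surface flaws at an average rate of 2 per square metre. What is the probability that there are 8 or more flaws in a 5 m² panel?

Over the interval, μ = 2 × 5 = 10 (a 5 m² panel = 5 square metres).
P(N ≥ 8) = 1 − P(N ≤ 7) = 1 − Σ_{j=0}^{7} e^(−μ) μ^j/j! ≈ 0.7798.

0.7798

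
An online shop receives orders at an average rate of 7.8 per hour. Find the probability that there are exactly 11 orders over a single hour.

With mean μ = 7.8 per hour,
P(N = 11) = e^(−μ) μ^11/11! = e^(−7.8) · 7.8^11/39916800 ≈ 0.0667.

0.0667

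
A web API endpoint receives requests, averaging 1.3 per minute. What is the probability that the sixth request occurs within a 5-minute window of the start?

Over the interval, μ = 1.3 × 5 = 6.5 (a 5-minute window = 5 minutes).
The sixth arrival falls in the interval iff at least 6 events occur there: P(S_6 ≤ t) = P(N ≥ 6) = 1 − P(N ≤ 5) ≈ 0.6310.

0.6310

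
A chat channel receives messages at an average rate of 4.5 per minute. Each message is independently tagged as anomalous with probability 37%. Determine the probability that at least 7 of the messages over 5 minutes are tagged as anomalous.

0.7247

Thinning: the messages that are tagged as anomalous themselves form a Poisson process with rate 0.37 × 4.5 = 1.665 per minute.
Over the interval, μ = 1.665 × 5 = 8.325 (5 minutes).
P(N ≥ 7) = 1 − P(N ≤ 6) ≈ 0.7247.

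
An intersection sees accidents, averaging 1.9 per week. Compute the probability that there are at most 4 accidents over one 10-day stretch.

0.8608

Over the interval, μ = 1.9 × 10/7 ≈ 2.71429 (a 10-day stretch = 10/7 weeks).
P(N ≤ 4) = Σ_{j=0}^{4} e^(−μ) μ^j/j! ≈ 0.8608.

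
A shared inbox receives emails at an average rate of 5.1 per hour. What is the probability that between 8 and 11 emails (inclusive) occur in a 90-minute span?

Over the interval, μ = 5.1 × 1.5 = 7.65 (a 90-minute span = 1.5 hours).
P(8 ≤ N ≤ 11) = Σ_{j=8}^{11} e^(−7.65) · 7.65^j/j! ≈ 0.4089.

0.4089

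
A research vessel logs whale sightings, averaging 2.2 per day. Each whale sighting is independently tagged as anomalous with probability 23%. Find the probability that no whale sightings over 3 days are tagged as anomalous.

Thinning: the whale sightings that are tagged as anomalous themselves form a Poisson process with rate 0.23 × 2.2 = 0.506 per day.
Over the interval, μ = 0.506 × 3 = 1.518 (3 days).
P(N = 0) = e^(−1.518) · 1.518^0/0! ≈ 0.2191.

0.2191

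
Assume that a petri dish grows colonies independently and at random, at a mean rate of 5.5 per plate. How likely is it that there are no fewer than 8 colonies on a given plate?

0.1905

With mean μ = 5.5 per plate,
P(N ≥ 8) = 1 − P(N ≤ 7) = 1 − Σ_{j=0}^{7} e^(−μ) μ^j/j! ≈ 0.1905.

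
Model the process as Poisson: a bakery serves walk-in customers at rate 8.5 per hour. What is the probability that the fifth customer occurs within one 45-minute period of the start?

0.7620

Over the interval, μ = 8.5 × 0.75 = 6.375 (a 45-minute period = 0.75 hours).
The fifth arrival falls in the interval iff at least 5 events occur there: P(S_5 ≤ t) = P(N ≥ 5) = 1 − P(N ≤ 4) ≈ 0.7620.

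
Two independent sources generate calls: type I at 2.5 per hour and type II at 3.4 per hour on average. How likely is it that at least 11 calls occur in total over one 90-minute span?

Independent Poisson processes superpose: combined rate λ = 2.5 + 3.4 = 5.9 per hour.
Over the interval, μ = 5.9 × 1.5 = 8.85 (a 90-minute span = 1.5 hours).
P(N ≥ 11) = 1 − P(N ≤ 10) ≈ 0.2764.

0.2764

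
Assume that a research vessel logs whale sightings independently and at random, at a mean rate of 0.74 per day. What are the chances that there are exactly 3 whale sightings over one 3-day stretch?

0.1980

Over the interval, μ = 0.74 × 3 = 2.22 (a 3-day stretch = 3 days).
P(N = 3) = e^(−μ) μ^3/3! = e^(−2.22) · 2.22^3/6 ≈ 0.1980.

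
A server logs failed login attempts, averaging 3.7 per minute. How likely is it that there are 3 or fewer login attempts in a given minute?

0.4942

With mean μ = 3.7 per minute,
P(N ≤ 3) = Σ_{j=0}^{3} e^(−μ) μ^j/j! ≈ 0.4942.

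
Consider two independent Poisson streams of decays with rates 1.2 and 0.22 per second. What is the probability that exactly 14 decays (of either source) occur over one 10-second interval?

Independent Poisson processes superpose: combined rate λ = 1.2 + 0.22 = 1.42 per second.
Over the interval, μ = 1.42 × 10 = 14.2 (a 10-second interval = 10 seconds).
P(N = 14) = e^(−14.2) · 14.2^14/14! ≈ 0.1058.

0.1058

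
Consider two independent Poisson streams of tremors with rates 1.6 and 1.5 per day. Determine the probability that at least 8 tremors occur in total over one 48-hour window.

Independent Poisson processes superpose: combined rate λ = 1.6 + 1.5 = 3.1 per day.
Over the interval, μ = 3.1 × 2 = 6.2 (a 48-hour window = 2 days).
P(N ≥ 8) = 1 − P(N ≤ 7) ≈ 0.2840.

0.2840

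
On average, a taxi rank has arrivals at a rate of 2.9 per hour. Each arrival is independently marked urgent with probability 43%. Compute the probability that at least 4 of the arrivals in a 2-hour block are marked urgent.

Thinning: the arrivals that are marked urgent themselves form a Poisson process with rate 0.43 × 2.9 = 1.247 per hour.
Over the interval, μ = 1.247 × 2 = 2.494 (a 2-hour block = 2 hours).
P(N ≥ 4) = 1 − P(N ≤ 3) ≈ 0.2411.

0.2411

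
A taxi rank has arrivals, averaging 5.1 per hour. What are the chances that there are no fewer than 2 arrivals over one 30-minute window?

0.7228

Over the interval, μ = 5.1 × 0.5 = 2.55 (a 30-minute window = 0.5 hours).
P(N ≥ 2) = 1 − P(N ≤ 1) = 1 − Σ_{j=0}^{1} e^(−μ) μ^j/j! ≈ 0.7228.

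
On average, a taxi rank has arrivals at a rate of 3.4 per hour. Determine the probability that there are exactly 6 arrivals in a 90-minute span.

0.1490

Over the interval, μ = 3.4 × 1.5 = 5.1 (a 90-minute span = 1.5 hours).
P(N = 6) = e^(−μ) μ^6/6! = e^(−5.1) · 5.1^6/720 ≈ 0.1490.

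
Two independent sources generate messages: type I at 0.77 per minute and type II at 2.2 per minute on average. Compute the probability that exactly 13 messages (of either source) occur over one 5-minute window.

0.0975

Independent Poisson processes superpose: combined rate λ = 0.77 + 2.2 = 2.97 per minute.
Over the interval, μ = 2.97 × 5 = 14.85 (a 5-minute window = 5 minutes).
P(N = 13) = e^(−14.85) · 14.85^13/13! ≈ 0.0975.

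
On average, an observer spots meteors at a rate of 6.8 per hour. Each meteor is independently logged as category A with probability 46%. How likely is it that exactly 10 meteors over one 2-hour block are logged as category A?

0.0486

Thinning: the meteors that are logged as category A themselves form a Poisson process with rate 0.46 × 6.8 = 3.128 per hour.
Over the interval, μ = 3.128 × 2 = 6.256 (a 2-hour block = 2 hours).
P(N = 10) = e^(−6.256) · 6.256^10/10! ≈ 0.0486.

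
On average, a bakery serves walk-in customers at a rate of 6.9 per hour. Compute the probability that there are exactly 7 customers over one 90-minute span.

0.0808

Over the interval, μ = 6.9 × 1.5 = 10.35 (a 90-minute span = 1.5 hours).
P(N = 7) = e^(−μ) μ^7/7! = e^(−10.35) · 10.35^7/5040 ≈ 0.0808.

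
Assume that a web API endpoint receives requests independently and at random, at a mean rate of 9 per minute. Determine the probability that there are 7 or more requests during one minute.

0.7932

With mean μ = 9 per minute,
P(N ≥ 7) = 1 − P(N ≤ 6) = 1 − Σ_{j=0}^{6} e^(−μ) μ^j/j! ≈ 0.7932.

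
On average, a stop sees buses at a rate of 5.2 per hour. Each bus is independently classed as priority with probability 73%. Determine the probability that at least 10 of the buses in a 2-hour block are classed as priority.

0.2342

Thinning: the buses that are classed as priority themselves form a Poisson process with rate 0.73 × 5.2 = 3.796 per hour.
Over the interval, μ = 3.796 × 2 = 7.592 (a 2-hour block = 2 hours).
P(N ≥ 10) = 1 − P(N ≤ 9) ≈ 0.2342.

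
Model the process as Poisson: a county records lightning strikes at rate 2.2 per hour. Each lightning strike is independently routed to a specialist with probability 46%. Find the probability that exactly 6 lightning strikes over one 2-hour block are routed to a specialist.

0.0126

Thinning: the lightning strikes that are routed to a specialist themselves form a Poisson process with rate 0.46 × 2.2 = 1.012 per hour.
Over the interval, μ = 1.012 × 2 = 2.024 (a 2-hour block = 2 hours).
P(N = 6) = e^(−2.024) · 2.024^6/6! ≈ 0.0126.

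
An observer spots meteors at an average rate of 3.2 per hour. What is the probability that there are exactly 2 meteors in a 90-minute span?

0.0948

Over the interval, μ = 3.2 × 1.5 = 4.8 (a 90-minute span = 1.5 hours).
P(N = 2) = e^(−μ) μ^2/2! = e^(−4.8) · 4.8^2/2 ≈ 0.0948.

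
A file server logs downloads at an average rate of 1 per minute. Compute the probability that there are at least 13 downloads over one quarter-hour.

Over the interval, μ = 1 × 15 = 15 (a quarter-hour = 15 minutes).
P(N ≥ 13) = 1 − P(N ≤ 12) = 1 − Σ_{j=0}^{12} e^(−μ) μ^j/j! ≈ 0.7324.

0.7324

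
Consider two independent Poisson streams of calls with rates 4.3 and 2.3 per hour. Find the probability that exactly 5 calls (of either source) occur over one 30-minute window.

0.1203

Independent Poisson processes superpose: combined rate λ = 4.3 + 2.3 = 6.6 per hour.
Over the interval, μ = 6.6 × 0.5 = 3.3 (a 30-minute window = 0.5 hours).
P(N = 5) = e^(−3.3) · 3.3^5/5! ≈ 0.1203.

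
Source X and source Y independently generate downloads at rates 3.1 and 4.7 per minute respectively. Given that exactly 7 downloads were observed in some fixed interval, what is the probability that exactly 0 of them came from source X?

0.0288

Given the total, each event is independently from source X with probability p = λ_X/(λ_X+λ_Y) = 3.1/7.8 ≈ 0.3974.
So K ~ Binomial(7, 3.1/7.8): P(K = 0) = C(7,0) · (3.1/7.8)^0 · (4.7/7.8)^7 ≈ 0.0288.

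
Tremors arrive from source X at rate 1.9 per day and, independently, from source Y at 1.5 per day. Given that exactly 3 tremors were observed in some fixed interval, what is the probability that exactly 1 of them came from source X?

Given the total, each event is independently from source X with probability p = λ_X/(λ_X+λ_Y) = 1.9/3.4 ≈ 0.5588.
So K ~ Binomial(3, 1.9/3.4): P(K = 1) = C(3,1) · (1.9/3.4)^1 · (1.5/3.4)^2 ≈ 0.3263.

0.3263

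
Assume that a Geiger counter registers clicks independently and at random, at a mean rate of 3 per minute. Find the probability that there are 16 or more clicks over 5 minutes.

0.4319

Over the interval, μ = 3 × 5 = 15 (5 minutes).
P(N ≥ 16) = 1 − P(N ≤ 15) = 1 − Σ_{j=0}^{15} e^(−μ) μ^j/j! ≈ 0.4319.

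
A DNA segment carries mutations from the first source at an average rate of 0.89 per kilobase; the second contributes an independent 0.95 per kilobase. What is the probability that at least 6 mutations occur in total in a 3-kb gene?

0.4745

Independent Poisson processes superpose: combined rate λ = 0.89 + 0.95 = 1.84 per kilobase.
Over the interval, μ = 1.84 × 3 = 5.52 (a 3-kb gene = 3 kilobases).
P(N ≥ 6) = 1 − P(N ≤ 5) ≈ 0.4745.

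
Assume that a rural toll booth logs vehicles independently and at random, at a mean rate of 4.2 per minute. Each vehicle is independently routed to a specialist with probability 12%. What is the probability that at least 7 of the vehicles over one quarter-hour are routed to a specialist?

0.6300

Thinning: the vehicles that are routed to a specialist themselves form a Poisson process with rate 0.12 × 4.2 = 0.504 per minute.
Over the interval, μ = 0.504 × 15 = 7.56 (a quarter-hour = 15 minutes).
P(N ≥ 7) = 1 − P(N ≤ 6) ≈ 0.6300.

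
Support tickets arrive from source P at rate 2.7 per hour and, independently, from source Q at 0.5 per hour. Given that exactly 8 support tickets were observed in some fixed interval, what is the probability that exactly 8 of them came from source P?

0.2569

Given the total, each event is independently from source P with probability p = λ_P/(λ_P+λ_Q) = 2.7/3.2 ≈ 0.8438.
So K ~ Binomial(8, 2.7/3.2): P(K = 8) = C(8,8) · (2.7/3.2)^8 · (0.5/3.2)^0 ≈ 0.2569.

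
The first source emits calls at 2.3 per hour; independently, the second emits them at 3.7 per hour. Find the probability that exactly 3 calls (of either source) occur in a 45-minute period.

0.1687

Independent Poisson processes superpose: combined rate λ = 2.3 + 3.7 = 6 per hour.
Over the interval, μ = 6 × 0.75 = 4.5 (a 45-minute period = 0.75 hours).
P(N = 3) = e^(−4.5) · 4.5^3/3! ≈ 0.1687.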